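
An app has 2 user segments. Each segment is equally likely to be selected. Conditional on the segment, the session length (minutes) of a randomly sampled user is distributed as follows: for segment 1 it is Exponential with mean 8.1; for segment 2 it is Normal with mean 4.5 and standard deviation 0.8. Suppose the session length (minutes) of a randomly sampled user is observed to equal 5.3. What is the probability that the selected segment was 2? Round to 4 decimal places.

0.8250

Likelihoods f(5.3 | ·): 1: 0.0641722; 2: 0.302463.
Posterior ∝ prior × likelihood. Numerator for 2: 0.5·0.302463 = 0.151232.
Normalizing constant: 0.5·0.0641722 + 0.5·0.302463 = 0.183318.
P(2 | observation) = 0.151232 / 0.183318 = 0.82497.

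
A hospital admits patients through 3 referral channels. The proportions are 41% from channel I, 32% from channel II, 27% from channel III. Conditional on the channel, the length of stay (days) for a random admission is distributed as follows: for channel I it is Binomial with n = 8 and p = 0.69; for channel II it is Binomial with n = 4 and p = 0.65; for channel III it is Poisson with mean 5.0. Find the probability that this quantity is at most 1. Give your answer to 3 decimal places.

Conditional on each channel, P(X ≤ 1): I: 0.00160399; II: 0.126481; III: 0.0404277.
By total probability, P(X ≤ 1) = 0.41·0.00160399 + 0.32·0.126481 + 0.27·0.0404277 = 0.0520471.

0.052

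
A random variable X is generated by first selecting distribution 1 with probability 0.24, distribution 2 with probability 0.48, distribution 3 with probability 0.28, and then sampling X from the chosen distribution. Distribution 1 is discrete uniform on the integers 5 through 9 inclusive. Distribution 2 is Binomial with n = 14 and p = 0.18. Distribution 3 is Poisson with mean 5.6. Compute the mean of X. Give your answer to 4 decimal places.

4.4576

Component means — 1: 7; 2: 2.52; 3: 5.6.
E[X] = 0.24·7 + 0.48·2.52 + 0.28·5.6 = 4.4576.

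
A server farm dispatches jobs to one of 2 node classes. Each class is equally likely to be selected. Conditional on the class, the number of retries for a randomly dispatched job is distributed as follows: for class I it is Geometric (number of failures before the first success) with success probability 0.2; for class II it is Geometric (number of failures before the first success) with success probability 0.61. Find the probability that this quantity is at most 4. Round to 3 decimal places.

0.832

Conditional on each class, P(X ≤ 4): I: 0.67232; II: 0.990978.
By total probability, P(X ≤ 4) = 0.5·0.67232 + 0.5·0.990978 = 0.831649.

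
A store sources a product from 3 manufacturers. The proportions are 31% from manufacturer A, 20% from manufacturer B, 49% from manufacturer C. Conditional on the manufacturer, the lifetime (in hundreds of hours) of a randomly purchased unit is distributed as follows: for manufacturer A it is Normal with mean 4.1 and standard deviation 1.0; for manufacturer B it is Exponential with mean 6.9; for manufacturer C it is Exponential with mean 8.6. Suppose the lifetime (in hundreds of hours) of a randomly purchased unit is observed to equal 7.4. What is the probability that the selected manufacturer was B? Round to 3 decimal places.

0.287

Likelihoods f(7.4 | ·): A: 0.00172257; B: 0.0495891; C: 0.049182.
Posterior ∝ prior × likelihood. Numerator for B: 0.2·0.0495891 = 0.00991781.
Normalizing constant: 0.31·0.00172257 + 0.2·0.0495891 + 0.49·0.049182 = 0.034551.
P(B | observation) = 0.00991781 / 0.034551 = 0.287048.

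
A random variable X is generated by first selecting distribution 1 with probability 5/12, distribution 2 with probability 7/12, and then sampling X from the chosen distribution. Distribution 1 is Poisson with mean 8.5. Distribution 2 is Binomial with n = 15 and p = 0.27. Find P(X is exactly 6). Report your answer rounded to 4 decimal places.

Conditional on each component, P(X = 6): 1: 0.106581; 2: 0.114154.
By total probability, P(X = 6) = 0.416667·0.106581 + 0.583333·0.114154 = 0.110999.

0.1110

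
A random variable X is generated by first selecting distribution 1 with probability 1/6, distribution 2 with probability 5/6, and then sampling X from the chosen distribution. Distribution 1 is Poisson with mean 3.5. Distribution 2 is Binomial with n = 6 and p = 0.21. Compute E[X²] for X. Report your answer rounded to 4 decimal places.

4.7775

For each component E[X²] = Var + (mean)², giving 1: 15.75; 2: 2.583.
Overall E[X²] = 0.166667·15.75 + 0.833333·2.583 = 4.7775.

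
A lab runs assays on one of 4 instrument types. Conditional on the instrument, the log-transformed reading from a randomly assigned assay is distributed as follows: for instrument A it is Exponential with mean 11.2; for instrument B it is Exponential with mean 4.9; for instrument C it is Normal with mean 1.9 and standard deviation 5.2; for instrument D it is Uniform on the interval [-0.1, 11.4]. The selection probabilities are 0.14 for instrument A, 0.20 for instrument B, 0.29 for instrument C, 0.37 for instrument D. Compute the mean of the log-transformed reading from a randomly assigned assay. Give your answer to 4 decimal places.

Component means — A: 11.2; B: 4.9; C: 1.9; D: 5.65.
E[X] = 0.14·11.2 + 0.2·4.9 + 0.29·1.9 + 0.37·5.65 = 5.1895.

5.1895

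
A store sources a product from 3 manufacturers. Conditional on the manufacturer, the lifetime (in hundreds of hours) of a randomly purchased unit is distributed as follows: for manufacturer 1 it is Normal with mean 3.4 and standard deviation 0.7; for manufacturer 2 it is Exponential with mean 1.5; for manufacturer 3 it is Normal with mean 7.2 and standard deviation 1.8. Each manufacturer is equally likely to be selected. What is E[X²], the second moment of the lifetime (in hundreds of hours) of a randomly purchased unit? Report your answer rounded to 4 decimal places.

For each component E[X²] = Var + (mean)², giving 1: 12.05; 2: 4.5; 3: 55.08.
Overall E[X²] = 0.333333·12.05 + 0.333333·4.5 + 0.333333·55.08 = 23.8767.

23.8767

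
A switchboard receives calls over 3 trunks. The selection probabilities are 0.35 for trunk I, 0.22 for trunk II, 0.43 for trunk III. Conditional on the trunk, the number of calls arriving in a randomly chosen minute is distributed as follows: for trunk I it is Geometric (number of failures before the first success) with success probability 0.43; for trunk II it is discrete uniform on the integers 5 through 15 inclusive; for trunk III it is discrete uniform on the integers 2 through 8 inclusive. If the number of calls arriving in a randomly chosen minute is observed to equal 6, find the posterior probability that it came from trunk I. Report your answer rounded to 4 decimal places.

0.0596

Likelihoods P(X=6 | ·): I: 0.0147475; II: 0.0909091; III: 0.142857.
Posterior ∝ prior × likelihood. Numerator for I: 0.35·0.0147475 = 0.00516162.
Normalizing constant: 0.35·0.0147475 + 0.22·0.0909091 + 0.43·0.142857 = 0.0865902.
P(I | observation) = 0.00516162 / 0.0865902 = 0.0596097.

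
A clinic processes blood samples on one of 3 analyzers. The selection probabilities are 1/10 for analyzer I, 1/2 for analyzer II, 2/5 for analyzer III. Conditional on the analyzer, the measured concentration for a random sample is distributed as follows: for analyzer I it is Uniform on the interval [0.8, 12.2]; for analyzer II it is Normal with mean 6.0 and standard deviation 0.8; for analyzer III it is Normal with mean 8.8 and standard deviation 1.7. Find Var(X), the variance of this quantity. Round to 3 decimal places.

4.351

Per component, I: μ=6.5, E[X²]=53.08; II: μ=6, E[X²]=36.64; III: μ=8.8, E[X²]=80.33.
E[X] = 0.1·6.5 + 0.5·6 + 0.4·8.8 = 7.17.
E[X²] = 0.1·53.08 + 0.5·36.64 + 0.4·80.33 = 55.76.
Var(X) = E[X²] − (E[X])² = 55.76 − 51.4089 = 4.3511.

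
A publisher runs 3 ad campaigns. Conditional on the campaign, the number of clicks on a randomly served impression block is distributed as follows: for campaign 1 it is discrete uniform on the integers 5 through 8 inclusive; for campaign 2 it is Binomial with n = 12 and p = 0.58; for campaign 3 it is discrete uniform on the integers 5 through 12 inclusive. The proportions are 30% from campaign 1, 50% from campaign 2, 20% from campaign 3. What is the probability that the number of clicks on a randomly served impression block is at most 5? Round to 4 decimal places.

0.1979

Conditional on each campaign, P(X ≤ 5): 1: 0.25; 2: 0.195859; 3: 0.125.
By total probability, P(X ≤ 5) = 0.3·0.25 + 0.5·0.195859 + 0.2·0.125 = 0.19793.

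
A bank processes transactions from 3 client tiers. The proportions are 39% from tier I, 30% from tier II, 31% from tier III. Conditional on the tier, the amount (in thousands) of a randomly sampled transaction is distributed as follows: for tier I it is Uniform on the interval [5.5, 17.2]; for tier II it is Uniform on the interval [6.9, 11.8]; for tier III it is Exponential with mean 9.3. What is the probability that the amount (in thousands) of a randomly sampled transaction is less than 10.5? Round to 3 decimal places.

0.597

Conditional on each tier, P(X < 10.5): I: 0.42735; II: 0.734694; III: 0.676654.
By total probability, P(X < 10.5) = 0.39·0.42735 + 0.3·0.734694 + 0.31·0.676654 = 0.596838.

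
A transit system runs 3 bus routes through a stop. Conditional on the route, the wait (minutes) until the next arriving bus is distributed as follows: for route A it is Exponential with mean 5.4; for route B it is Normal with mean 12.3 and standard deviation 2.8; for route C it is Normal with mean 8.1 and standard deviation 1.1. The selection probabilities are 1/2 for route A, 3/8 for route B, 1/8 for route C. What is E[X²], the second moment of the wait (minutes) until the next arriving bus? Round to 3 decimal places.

97.186

For each component E[X²] = Var + (mean)², giving A: 58.32; B: 159.13; C: 66.82.
Overall E[X²] = 0.5·58.32 + 0.375·159.13 + 0.125·66.82 = 97.1863.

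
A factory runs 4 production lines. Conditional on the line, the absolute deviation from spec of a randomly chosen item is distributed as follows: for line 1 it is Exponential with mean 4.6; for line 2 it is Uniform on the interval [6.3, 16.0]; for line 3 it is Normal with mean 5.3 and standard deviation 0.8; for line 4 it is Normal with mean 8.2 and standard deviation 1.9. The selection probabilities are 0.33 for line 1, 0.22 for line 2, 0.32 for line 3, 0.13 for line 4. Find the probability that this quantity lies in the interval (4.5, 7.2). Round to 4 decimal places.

Conditional on each line, P(4.5 < X < 7.2): 1: 0.166922; 2: 0.0927835; 3: 0.83257; 4: 0.273589.
By total probability, P(4.5 < X < 7.2) = 0.33·0.166922 + 0.22·0.0927835 + 0.32·0.83257 + 0.13·0.273589 = 0.377486.

0.3775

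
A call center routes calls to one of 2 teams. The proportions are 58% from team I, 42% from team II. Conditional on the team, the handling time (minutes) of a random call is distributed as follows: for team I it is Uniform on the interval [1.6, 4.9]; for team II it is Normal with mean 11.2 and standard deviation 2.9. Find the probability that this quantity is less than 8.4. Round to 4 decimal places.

0.6502

Conditional on each team, P(X < 8.4): I: 1; II: 0.167143.
By total probability, P(X < 8.4) = 0.58·1 + 0.42·0.167143 = 0.6502.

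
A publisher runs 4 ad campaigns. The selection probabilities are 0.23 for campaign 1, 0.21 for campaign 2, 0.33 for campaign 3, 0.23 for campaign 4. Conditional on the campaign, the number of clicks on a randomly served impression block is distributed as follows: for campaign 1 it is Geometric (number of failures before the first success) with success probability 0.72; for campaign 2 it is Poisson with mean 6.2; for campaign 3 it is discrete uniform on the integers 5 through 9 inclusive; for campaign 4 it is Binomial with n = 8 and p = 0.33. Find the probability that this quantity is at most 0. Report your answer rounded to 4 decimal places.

Conditional on each campaign, P(X ≤ 0): 1: 0.72; 2: 0.00202943; 3: 0; 4: 0.0406068.
By total probability, P(X ≤ 0) = 0.23·0.72 + 0.21·0.00202943 + 0.33·0 + 0.23·0.0406068 = 0.175366.

0.1754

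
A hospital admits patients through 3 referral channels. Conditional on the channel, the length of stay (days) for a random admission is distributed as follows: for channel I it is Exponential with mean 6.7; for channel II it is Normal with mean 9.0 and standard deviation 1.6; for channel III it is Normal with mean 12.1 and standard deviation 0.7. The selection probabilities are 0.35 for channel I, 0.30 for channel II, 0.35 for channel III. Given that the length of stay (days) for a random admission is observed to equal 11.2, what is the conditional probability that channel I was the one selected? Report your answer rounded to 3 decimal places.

Likelihoods f(11.2 | ·): I: 0.0280505; II: 0.0968827; III: 0.249376.
Posterior ∝ prior × likelihood. Numerator for I: 0.35·0.0280505 = 0.00981767.
Normalizing constant: 0.35·0.0280505 + 0.3·0.0968827 + 0.35·0.249376 = 0.126164.
P(I | observation) = 0.00981767 / 0.126164 = 0.0778167.

0.078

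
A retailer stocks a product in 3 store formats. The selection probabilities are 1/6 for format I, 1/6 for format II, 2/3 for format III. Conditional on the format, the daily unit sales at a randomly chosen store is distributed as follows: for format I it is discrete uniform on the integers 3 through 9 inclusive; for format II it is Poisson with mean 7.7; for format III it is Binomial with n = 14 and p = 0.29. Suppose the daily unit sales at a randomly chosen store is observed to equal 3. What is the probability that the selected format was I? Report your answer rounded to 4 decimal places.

0.1431

Likelihoods P(X=3 | ·): I: 0.142857; II: 0.0344551; III: 0.205181.
Posterior ∝ prior × likelihood. Numerator for I: 0.166667·0.142857 = 0.0238095.
Normalizing constant: 0.166667·0.142857 + 0.166667·0.0344551 + 0.666667·0.205181 = 0.166339.
P(I | observation) = 0.0238095 / 0.166339 = 0.143138.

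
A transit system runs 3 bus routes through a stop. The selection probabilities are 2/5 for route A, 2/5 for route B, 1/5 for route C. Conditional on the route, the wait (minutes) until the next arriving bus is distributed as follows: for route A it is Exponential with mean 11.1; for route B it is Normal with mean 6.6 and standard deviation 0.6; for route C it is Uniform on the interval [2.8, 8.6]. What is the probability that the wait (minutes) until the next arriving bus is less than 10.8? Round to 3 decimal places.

Conditional on each route, P(X < 10.8): A: 0.622042; B: 1; C: 1.
By total probability, P(X < 10.8) = 0.4·0.622042 + 0.4·1 + 0.2·1 = 0.848817.

0.849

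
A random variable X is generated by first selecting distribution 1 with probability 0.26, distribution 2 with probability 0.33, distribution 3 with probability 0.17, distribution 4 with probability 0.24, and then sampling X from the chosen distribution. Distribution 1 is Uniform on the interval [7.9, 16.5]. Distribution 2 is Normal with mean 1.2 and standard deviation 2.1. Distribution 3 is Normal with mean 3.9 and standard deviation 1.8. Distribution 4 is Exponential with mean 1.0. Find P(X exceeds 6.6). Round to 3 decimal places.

Conditional on each component, P(X > 6.6): 1: 1; 2: 0.005064; 3: 0.0668072; 4: 0.00136037.
By total probability, P(X > 6.6) = 0.26·1 + 0.33·0.005064 + 0.17·0.0668072 + 0.24·0.00136037 = 0.273355.

0.273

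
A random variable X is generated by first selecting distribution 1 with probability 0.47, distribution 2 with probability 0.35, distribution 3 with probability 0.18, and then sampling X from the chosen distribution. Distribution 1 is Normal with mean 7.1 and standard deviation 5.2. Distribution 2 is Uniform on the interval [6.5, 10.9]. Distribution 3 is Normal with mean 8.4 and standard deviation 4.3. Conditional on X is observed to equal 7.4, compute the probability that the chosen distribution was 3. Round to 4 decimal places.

Likelihoods f(7.4 | ·): 1: 0.0765921; 2: 0.227273; 3: 0.090302.
Posterior ∝ prior × likelihood. Numerator for 3: 0.18·0.090302 = 0.0162544.
Normalizing constant: 0.47·0.0765921 + 0.35·0.227273 + 0.18·0.090302 = 0.131798.
P(3 | observation) = 0.0162544 / 0.131798 = 0.123328.

0.1233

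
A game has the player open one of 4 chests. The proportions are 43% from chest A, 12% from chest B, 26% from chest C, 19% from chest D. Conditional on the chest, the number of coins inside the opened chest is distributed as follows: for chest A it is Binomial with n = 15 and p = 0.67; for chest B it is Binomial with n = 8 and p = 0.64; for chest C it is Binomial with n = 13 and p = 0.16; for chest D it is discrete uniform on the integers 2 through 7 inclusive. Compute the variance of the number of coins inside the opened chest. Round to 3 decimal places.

Per component, A: μ=10.05, E[X²]=104.319; B: μ=5.12, E[X²]=28.0576; C: μ=2.08, E[X²]=6.0736; D: μ=4.5, E[X²]=23.1667.
E[X] = 0.43·10.05 + 0.12·5.12 + 0.26·2.08 + 0.19·4.5 = 6.3317.
E[X²] = 0.43·104.319 + 0.12·28.0576 + 0.26·6.0736 + 0.19·23.1667 = 54.2049.
Var(X) = E[X²] − (E[X])² = 54.2049 − 40.0904 = 14.1145.

14.114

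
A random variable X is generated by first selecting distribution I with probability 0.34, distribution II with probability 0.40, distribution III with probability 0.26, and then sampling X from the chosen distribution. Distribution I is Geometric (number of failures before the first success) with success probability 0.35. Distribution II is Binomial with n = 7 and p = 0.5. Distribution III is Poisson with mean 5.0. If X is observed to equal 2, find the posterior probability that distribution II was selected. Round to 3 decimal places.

Likelihoods P(X=2 | ·): I: 0.147875; II: 0.164062; III: 0.0842243.
Posterior ∝ prior × likelihood. Numerator for II: 0.4·0.164062 = 0.065625.
Normalizing constant: 0.34·0.147875 + 0.4·0.164062 + 0.26·0.0842243 = 0.137801.
P(II | observation) = 0.065625 / 0.137801 = 0.476231.

0.476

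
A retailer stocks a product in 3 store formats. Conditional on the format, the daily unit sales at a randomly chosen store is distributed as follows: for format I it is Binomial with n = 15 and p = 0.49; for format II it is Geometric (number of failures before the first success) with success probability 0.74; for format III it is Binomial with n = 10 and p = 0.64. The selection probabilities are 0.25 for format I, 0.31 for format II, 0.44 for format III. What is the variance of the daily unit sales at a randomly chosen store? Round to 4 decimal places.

Per component, I: μ=7.35, E[X²]=57.771; II: μ=0.351351, E[X²]=0.598247; III: μ=6.4, E[X²]=43.264.
E[X] = 0.25·7.35 + 0.31·0.351351 + 0.44·6.4 = 4.76242.
E[X²] = 0.25·57.771 + 0.31·0.598247 + 0.44·43.264 = 33.6644.
Var(X) = E[X²] − (E[X])² = 33.6644 − 22.6806 = 10.9837.

10.9837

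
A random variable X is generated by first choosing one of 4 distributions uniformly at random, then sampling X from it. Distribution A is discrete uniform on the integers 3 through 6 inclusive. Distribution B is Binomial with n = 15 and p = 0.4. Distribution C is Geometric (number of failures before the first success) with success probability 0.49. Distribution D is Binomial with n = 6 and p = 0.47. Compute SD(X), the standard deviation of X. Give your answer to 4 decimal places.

2.3556

Per component, A: μ=4.5, E[X²]=21.5; B: μ=6, E[X²]=39.6; C: μ=1.04082, E[X²]=3.20741; D: μ=2.82, E[X²]=9.447.
E[X] = 0.25·4.5 + 0.25·6 + 0.25·1.04082 + 0.25·2.82 = 3.5902.
E[X²] = 0.25·21.5 + 0.25·39.6 + 0.25·3.20741 + 0.25·9.447 = 18.4386.
Var(X) = E[X²] − (E[X])² = 18.4386 − 12.8896 = 5.54904.
SD(X) = √5.54904 = 2.35564.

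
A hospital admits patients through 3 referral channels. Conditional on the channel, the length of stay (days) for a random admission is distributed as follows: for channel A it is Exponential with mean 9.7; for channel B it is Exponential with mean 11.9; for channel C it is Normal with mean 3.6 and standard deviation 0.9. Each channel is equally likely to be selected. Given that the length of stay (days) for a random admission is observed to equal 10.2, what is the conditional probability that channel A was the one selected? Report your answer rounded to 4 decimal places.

Likelihoods f(10.2 | ·): A: 0.0360203; B: 0.0356616; C: 9.31047e-13.
Posterior ∝ prior × likelihood. Numerator for A: 0.333333·0.0360203 = 0.0120068.
Normalizing constant: 0.333333·0.0360203 + 0.333333·0.0356616 + 0.333333·9.31047e-13 = 0.023894.
P(A | observation) = 0.0120068 / 0.023894 = 0.502502.

0.5025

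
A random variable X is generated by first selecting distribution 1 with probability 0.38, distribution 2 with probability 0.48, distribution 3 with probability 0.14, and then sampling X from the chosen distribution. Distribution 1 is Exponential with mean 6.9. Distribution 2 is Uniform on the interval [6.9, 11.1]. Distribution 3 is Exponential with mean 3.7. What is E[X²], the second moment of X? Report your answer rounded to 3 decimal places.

For each component E[X²] = Var + (mean)², giving 1: 95.22; 2: 82.47; 3: 27.38.
Overall E[X²] = 0.38·95.22 + 0.48·82.47 + 0.14·27.38 = 79.6024.

79.602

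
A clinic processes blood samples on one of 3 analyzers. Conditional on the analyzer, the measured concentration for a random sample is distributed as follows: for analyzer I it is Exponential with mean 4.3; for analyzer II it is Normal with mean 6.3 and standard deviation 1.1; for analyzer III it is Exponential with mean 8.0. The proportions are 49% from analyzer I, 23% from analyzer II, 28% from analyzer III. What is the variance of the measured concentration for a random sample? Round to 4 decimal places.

Per component, I: μ=4.3, E[X²]=36.98; II: μ=6.3, E[X²]=40.9; III: μ=8, E[X²]=128.
E[X] = 0.49·4.3 + 0.23·6.3 + 0.28·8 = 5.796.
E[X²] = 0.49·36.98 + 0.23·40.9 + 0.28·128 = 63.3672.
Var(X) = E[X²] − (E[X])² = 63.3672 − 33.5936 = 29.7736.

29.7736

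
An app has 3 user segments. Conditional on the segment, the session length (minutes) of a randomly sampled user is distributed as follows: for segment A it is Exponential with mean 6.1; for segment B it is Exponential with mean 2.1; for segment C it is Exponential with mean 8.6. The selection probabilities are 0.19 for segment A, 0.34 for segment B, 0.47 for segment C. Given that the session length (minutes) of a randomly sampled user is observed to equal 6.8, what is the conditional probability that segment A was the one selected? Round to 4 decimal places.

0.2470

Likelihoods f(6.8 | ·): A: 0.0537698; B: 0.018685; C: 0.0527358.
Posterior ∝ prior × likelihood. Numerator for A: 0.19·0.0537698 = 0.0102163.
Normalizing constant: 0.19·0.0537698 + 0.34·0.018685 + 0.47·0.0527358 = 0.041355.
P(A | observation) = 0.0102163 / 0.041355 = 0.247038.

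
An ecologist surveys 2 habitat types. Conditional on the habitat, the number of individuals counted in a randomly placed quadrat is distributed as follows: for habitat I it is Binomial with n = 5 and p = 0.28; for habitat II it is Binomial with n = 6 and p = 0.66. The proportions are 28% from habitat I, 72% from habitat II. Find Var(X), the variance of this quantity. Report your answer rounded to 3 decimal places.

Per component, I: μ=1.4, E[X²]=2.968; II: μ=3.96, E[X²]=17.028.
E[X] = 0.28·1.4 + 0.72·3.96 = 3.2432.
E[X²] = 0.28·2.968 + 0.72·17.028 = 13.0912.
Var(X) = E[X²] − (E[X])² = 13.0912 − 10.5183 = 2.57285.

2.573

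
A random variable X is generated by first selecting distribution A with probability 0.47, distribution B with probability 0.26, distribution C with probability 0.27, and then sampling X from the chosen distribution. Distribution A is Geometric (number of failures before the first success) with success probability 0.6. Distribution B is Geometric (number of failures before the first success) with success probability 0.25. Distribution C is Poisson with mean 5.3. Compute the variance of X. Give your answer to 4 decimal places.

Per component, A: μ=0.666667, E[X²]=1.55556; B: μ=3, E[X²]=21; C: μ=5.3, E[X²]=33.39.
E[X] = 0.47·0.666667 + 0.26·3 + 0.27·5.3 = 2.52433.
E[X²] = 0.47·1.55556 + 0.26·21 + 0.27·33.39 = 15.2064.
Var(X) = E[X²] − (E[X])² = 15.2064 − 6.37226 = 8.83415.

8.8342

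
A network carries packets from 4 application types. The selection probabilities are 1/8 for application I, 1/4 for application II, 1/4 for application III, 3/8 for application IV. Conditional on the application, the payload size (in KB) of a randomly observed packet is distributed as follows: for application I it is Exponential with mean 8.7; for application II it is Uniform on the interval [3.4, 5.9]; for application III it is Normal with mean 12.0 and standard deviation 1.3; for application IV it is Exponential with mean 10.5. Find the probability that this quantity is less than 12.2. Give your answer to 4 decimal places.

Conditional on each application, P(X < 12.2): I: 0.753969; II: 1; III: 0.561134; IV: 0.68711.
By total probability, P(X < 12.2) = 0.125·0.753969 + 0.25·1 + 0.25·0.561134 + 0.375·0.68711 = 0.742196.

0.7422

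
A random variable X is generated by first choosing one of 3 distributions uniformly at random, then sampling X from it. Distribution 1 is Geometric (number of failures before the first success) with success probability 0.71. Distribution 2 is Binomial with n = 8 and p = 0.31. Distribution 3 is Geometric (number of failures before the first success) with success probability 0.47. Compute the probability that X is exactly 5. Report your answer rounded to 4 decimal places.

Conditional on each component, P(X = 5): 1: 0.00145629; 2: 0.0526676; 3: 0.0196552.
By total probability, P(X = 5) = 0.333333·0.00145629 + 0.333333·0.0526676 + 0.333333·0.0196552 = 0.024593.

0.0246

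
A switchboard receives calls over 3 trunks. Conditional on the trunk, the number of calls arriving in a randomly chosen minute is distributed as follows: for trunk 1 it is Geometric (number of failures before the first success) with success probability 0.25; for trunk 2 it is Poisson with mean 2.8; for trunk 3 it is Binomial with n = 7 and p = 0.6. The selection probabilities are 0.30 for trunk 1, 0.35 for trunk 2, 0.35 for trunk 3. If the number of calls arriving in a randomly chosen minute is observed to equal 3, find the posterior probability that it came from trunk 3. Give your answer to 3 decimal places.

Likelihoods P(X=3 | ·): 1: 0.105469; 2: 0.222484; 3: 0.193536.
Posterior ∝ prior × likelihood. Numerator for 3: 0.35·0.193536 = 0.0677376.
Normalizing constant: 0.3·0.105469 + 0.35·0.222484 + 0.35·0.193536 = 0.177248.
P(3 | observation) = 0.0677376 / 0.177248 = 0.382164.

0.382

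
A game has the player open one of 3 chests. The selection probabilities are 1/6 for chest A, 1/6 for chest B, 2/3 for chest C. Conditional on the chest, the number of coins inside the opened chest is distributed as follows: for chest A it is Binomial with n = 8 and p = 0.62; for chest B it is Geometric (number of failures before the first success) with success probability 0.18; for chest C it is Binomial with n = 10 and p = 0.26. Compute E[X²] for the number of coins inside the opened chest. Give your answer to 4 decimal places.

17.8807

For each component E[X²] = Var + (mean)², giving A: 26.4864; B: 46.0617; C: 8.684.
Overall E[X²] = 0.166667·26.4864 + 0.166667·46.0617 + 0.666667·8.684 = 17.8807.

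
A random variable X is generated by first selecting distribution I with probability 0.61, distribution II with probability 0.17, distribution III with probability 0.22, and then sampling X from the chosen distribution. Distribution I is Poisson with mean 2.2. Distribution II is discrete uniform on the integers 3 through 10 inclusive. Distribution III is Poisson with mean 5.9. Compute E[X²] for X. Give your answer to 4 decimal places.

21.3256

For each component E[X²] = Var + (mean)², giving I: 7.04; II: 47.5; III: 40.71.
Overall E[X²] = 0.61·7.04 + 0.17·47.5 + 0.22·40.71 = 21.3256.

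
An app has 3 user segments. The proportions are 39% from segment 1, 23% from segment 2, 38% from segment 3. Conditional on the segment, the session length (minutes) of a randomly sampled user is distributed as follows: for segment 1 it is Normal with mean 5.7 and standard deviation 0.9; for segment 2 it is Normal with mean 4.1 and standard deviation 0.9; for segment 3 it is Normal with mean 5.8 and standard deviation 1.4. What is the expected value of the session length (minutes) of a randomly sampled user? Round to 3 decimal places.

5.370

Component means — 1: 5.7; 2: 4.1; 3: 5.8.
E[X] = 0.39·5.7 + 0.23·4.1 + 0.38·5.8 = 5.37.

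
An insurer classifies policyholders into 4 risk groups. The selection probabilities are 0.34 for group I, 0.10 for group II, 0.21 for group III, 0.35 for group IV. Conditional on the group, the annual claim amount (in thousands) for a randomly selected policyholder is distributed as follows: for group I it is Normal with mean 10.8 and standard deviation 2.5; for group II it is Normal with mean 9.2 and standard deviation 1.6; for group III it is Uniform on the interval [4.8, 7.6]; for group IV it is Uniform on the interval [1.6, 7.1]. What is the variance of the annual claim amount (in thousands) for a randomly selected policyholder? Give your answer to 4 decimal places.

11.2129

Per component, I: μ=10.8, E[X²]=122.89; II: μ=9.2, E[X²]=87.2; III: μ=6.2, E[X²]=39.0933; IV: μ=4.35, E[X²]=21.4433.
E[X] = 0.34·10.8 + 0.1·9.2 + 0.21·6.2 + 0.35·4.35 = 7.4165.
E[X²] = 0.34·122.89 + 0.1·87.2 + 0.21·39.0933 + 0.35·21.4433 = 66.2174.
Var(X) = E[X²] − (E[X])² = 66.2174 − 55.0045 = 11.2129.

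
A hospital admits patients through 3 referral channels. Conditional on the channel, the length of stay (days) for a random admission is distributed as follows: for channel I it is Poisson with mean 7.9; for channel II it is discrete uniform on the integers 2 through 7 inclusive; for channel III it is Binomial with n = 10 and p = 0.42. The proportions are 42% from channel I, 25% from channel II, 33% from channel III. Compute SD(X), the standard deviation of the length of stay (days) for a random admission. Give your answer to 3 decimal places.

2.823

Per component, I: μ=7.9, E[X²]=70.31; II: μ=4.5, E[X²]=23.1667; III: μ=4.2, E[X²]=20.076.
E[X] = 0.42·7.9 + 0.25·4.5 + 0.33·4.2 = 5.829.
E[X²] = 0.42·70.31 + 0.25·23.1667 + 0.33·20.076 = 41.9469.
Var(X) = E[X²] − (E[X])² = 41.9469 − 33.9772 = 7.96971.
SD(X) = √7.96971 = 2.82307.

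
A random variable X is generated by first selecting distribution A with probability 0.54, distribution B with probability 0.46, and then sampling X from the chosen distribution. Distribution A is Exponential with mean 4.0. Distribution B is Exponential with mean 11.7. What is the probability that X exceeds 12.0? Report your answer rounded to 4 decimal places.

Conditional on each component, P(X > 12.0): A: 0.0497871; B: 0.358567.
By total probability, P(X > 12.0) = 0.54·0.0497871 + 0.46·0.358567 = 0.191826.

0.1918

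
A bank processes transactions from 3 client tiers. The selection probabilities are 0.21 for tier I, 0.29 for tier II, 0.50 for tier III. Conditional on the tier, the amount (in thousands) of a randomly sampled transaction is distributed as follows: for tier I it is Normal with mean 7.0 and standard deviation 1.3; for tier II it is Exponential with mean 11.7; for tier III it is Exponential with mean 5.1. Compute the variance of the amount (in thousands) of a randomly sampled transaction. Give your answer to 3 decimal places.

Per component, I: μ=7, E[X²]=50.69; II: μ=11.7, E[X²]=273.78; III: μ=5.1, E[X²]=52.02.
E[X] = 0.21·7 + 0.29·11.7 + 0.5·5.1 = 7.413.
E[X²] = 0.21·50.69 + 0.29·273.78 + 0.5·52.02 = 116.051.
Var(X) = E[X²] − (E[X])² = 116.051 − 54.9526 = 61.0985.

61.099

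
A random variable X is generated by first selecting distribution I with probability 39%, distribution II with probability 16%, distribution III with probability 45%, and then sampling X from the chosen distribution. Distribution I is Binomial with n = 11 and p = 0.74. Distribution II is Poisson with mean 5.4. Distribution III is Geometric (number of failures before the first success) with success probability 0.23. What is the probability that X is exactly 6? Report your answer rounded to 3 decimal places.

0.082

Conditional on each component, P(X = 6): I: 0.0901362; II: 0.155539; III: 0.0479371.
By total probability, P(X = 6) = 0.39·0.0901362 + 0.16·0.155539 + 0.45·0.0479371 = 0.0816111.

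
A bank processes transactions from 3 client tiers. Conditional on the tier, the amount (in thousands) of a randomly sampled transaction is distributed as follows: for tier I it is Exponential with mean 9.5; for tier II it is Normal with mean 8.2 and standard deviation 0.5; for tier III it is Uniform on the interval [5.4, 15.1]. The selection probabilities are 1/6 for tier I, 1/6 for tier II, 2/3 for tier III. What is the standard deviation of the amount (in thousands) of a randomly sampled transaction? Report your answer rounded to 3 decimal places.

Per component, I: μ=9.5, E[X²]=180.5; II: μ=8.2, E[X²]=67.49; III: μ=10.25, E[X²]=112.903.
E[X] = 0.166667·9.5 + 0.166667·8.2 + 0.666667·10.25 = 9.78333.
E[X²] = 0.166667·180.5 + 0.166667·67.49 + 0.666667·112.903 = 116.601.
Var(X) = E[X²] − (E[X])² = 116.601 − 95.7136 = 20.8869.
SD(X) = √20.8869 = 4.57022.

4.570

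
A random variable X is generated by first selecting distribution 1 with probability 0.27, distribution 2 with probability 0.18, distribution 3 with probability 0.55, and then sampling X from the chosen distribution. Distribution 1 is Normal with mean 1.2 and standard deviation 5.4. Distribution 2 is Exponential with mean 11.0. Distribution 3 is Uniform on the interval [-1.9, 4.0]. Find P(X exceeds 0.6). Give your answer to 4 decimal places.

0.6343

Conditional on each component, P(X > 0.6): 1: 0.544236; 2: 0.946915; 3: 0.576271.
By total probability, P(X > 0.6) = 0.27·0.544236 + 0.18·0.946915 + 0.55·0.576271 = 0.634338.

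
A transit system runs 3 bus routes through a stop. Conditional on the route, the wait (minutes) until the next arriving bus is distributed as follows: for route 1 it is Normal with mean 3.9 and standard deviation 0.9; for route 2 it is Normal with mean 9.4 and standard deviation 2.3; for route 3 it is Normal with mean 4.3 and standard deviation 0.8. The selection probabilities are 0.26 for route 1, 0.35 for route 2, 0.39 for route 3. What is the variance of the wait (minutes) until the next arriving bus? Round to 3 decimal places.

Per component, 1: μ=3.9, E[X²]=16.02; 2: μ=9.4, E[X²]=93.65; 3: μ=4.3, E[X²]=19.13.
E[X] = 0.26·3.9 + 0.35·9.4 + 0.39·4.3 = 5.981.
E[X²] = 0.26·16.02 + 0.35·93.65 + 0.39·19.13 = 44.4034.
Var(X) = E[X²] − (E[X])² = 44.4034 − 35.7724 = 8.63104.

8.631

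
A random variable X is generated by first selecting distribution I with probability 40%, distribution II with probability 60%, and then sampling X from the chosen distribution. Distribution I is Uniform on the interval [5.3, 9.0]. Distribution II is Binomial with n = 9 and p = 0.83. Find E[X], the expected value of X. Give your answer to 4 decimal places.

Component means — I: 7.15; II: 7.47.
E[X] = 0.4·7.15 + 0.6·7.47 = 7.342.

7.3420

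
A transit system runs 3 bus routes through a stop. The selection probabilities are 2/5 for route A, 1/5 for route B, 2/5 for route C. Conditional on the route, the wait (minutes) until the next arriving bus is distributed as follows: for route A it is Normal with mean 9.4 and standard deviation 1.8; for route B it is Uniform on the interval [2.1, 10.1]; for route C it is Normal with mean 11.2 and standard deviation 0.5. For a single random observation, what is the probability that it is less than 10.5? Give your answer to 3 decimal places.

Conditional on each route, P(X < 10.5): A: 0.729437; B: 1; C: 0.0807567.
By total probability, P(X < 10.5) = 0.4·0.729437 + 0.2·1 + 0.4·0.0807567 = 0.524077.

0.524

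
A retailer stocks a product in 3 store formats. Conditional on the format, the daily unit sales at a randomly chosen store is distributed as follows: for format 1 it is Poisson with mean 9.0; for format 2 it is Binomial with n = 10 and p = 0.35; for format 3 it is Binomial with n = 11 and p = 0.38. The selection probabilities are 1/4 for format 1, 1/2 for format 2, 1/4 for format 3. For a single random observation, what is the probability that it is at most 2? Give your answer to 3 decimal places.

Conditional on each format, P(X ≤ 2): 1: 0.0062322; 2: 0.261607; 3: 0.147798.
By total probability, P(X ≤ 2) = 0.25·0.0062322 + 0.5·0.261607 + 0.25·0.147798 = 0.169311.

0.169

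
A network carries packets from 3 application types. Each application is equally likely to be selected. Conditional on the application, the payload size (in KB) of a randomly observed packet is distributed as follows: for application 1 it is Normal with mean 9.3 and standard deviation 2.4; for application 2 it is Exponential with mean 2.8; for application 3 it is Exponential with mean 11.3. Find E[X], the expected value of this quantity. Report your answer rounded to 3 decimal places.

7.800

Component means — 1: 9.3; 2: 2.8; 3: 11.3.
E[X] = 0.333333·9.3 + 0.333333·2.8 + 0.333333·11.3 = 7.8.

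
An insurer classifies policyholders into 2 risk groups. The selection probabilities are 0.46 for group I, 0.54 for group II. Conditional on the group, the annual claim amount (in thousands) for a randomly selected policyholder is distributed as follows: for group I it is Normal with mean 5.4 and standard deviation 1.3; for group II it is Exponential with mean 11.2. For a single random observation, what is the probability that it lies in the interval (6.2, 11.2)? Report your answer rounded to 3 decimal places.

Conditional on each group, P(6.2 < X < 11.2): I: 0.269146; II: 0.207014.
By total probability, P(6.2 < X < 11.2) = 0.46·0.269146 + 0.54·0.207014 = 0.235595.

0.236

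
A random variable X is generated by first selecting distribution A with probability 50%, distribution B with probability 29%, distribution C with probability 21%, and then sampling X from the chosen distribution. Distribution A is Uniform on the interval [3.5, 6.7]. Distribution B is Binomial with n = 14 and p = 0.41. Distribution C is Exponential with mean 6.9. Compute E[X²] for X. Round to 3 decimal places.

For each component E[X²] = Var + (mean)², giving A: 26.8633; B: 36.3342; C: 95.22.
Overall E[X²] = 0.5·26.8633 + 0.29·36.3342 + 0.21·95.22 = 43.9648.

43.965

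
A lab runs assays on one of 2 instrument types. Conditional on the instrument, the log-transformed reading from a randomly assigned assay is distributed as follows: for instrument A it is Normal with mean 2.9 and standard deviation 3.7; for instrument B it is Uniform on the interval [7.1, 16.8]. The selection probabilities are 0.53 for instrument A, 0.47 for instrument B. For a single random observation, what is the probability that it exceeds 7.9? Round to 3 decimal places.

Conditional on each instrument, P(X > 7.9): A: 0.0882915; B: 0.917526.
By total probability, P(X > 7.9) = 0.53·0.0882915 + 0.47·0.917526 = 0.478032.

0.478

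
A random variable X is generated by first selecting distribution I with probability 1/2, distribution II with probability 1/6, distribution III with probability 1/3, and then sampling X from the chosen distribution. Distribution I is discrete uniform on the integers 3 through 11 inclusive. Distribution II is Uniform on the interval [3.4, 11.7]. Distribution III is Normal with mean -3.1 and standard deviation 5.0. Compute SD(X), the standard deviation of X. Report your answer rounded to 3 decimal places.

Per component, I: μ=7, E[X²]=55.6667; II: μ=7.55, E[X²]=62.7433; III: μ=-3.1, E[X²]=34.61.
E[X] = 0.5·7 + 0.166667·7.55 + 0.333333·-3.1 = 3.725.
E[X²] = 0.5·55.6667 + 0.166667·62.7433 + 0.333333·34.61 = 49.8272.
Var(X) = E[X²] − (E[X])² = 49.8272 − 13.8756 = 35.9516.
SD(X) = √35.9516 = 5.99597.

5.996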